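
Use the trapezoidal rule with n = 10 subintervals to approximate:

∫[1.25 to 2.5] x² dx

f(x) = x²
a = 1.25, b = 2.5, n = 10
h = (b - a)/n = 0.125000

Trapezoidal rule: (h/2)[f(x₀) + 2f(x₁) + 2f(x₂) + ... + f(xₙ)]

x_0 = 1.2500, f(x_0) = 1.562500, coefficient = 1
x_1 = 1.3750, f(x_1) = 1.890625, coefficient = 2
x_2 = 1.5000, f(x_2) = 2.250000, coefficient = 2
x_3 = 1.6250, f(x_3) = 2.640625, coefficient = 2
x_4 = 1.7500, f(x_4) = 3.062500, coefficient = 2
x_5 = 1.8750, f(x_5) = 3.515625, coefficient = 2
x_6 = 2.0000, f(x_6) = 4.000000, coefficient = 2
x_7 = 2.1250, f(x_7) = 4.515625, coefficient = 2
x_8 = 2.2500, f(x_8) = 5.062500, coefficient = 2
x_9 = 2.3750, f(x_9) = 5.640625, coefficient = 2
x_10 = 2.5000, f(x_10) = 6.250000, coefficient = 1

I ≈ (0.125000/2) × 72.968750 = 4.560547
Exact value: 4.557292
Error: 0.003255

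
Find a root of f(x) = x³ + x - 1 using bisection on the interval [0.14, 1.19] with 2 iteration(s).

f(x) = x³ + x - 1
Initial interval: [0.14, 1.19]

Iteration 1:
  c_1 = (0.140000 + 1.190000)/2 = 0.665000
  f(c_1) = f(0.665000) = -0.040920
  f(a) × f(c) ≥ 0, new interval: [0.665000, 1.190000]
Iteration 2:
  c_2 = (0.665000 + 1.190000)/2 = 0.927500
  f(c_2) = f(0.927500) = 0.725388
  f(a) × f(c) < 0, new interval: [0.665000, 0.927500]

After 2 iteration(s), the approximation is c_2 = 0.927500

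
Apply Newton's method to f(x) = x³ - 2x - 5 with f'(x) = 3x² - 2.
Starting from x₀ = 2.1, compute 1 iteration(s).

f(x) = x³ - 2x - 5
f'(x) = 3x² - 2
x₀ = 2.1

Newton-Raphson formula: x_{n+1} = x_n - f(x_n)/f'(x_n)

Iteration 1:
  f(2.100000) = 0.061000
  f'(2.100000) = 11.230000
  x_1 = 2.100000 - 0.061000/11.230000 = 2.094568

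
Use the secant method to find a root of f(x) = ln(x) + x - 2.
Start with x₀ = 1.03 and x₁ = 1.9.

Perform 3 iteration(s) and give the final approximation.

f(x) = ln(x) + x - 2
x₀ = 1.03, x₁ = 1.9

Secant formula: x_{n+1} = x_n - f(x_n)(x_n - x_{n-1})/(f(x_n) - f(x_{n-1}))

Iteration 1:
  f(1.030000) = -0.940441
  f(1.900000) = 0.541854
  x_2 = 1.900000 - 0.541854×(1.900000 - 1.030000)/(0.541854 - (-0.940441))
       = 1.581971
Iteration 2:
  f(1.900000) = 0.541854
  f(1.581971) = 0.040642
  x_3 = 1.581971 - 0.040642×(1.581971 - 1.900000)/(0.040642 - 0.541854)
       = 1.556182
Iteration 3:
  f(1.581971) = 0.040642
  f(1.556182) = -0.001582
  x_4 = 1.556182 - (-0.001582)×(1.556182 - 1.581971)/(-0.001582 - 0.040642)
       = 1.557149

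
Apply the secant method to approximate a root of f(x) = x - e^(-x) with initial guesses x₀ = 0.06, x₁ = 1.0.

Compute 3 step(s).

f(x) = x - e^(-x)
x₀ = 0.06, x₁ = 1.0

Secant formula: x_{n+1} = x_n - f(x_n)(x_n - x_{n-1})/(f(x_n) - f(x_{n-1}))

Iteration 1:
  f(0.060000) = -0.881765
  f(1.000000) = 0.632121
  x_2 = 1.000000 - 0.632121×(1.000000 - 0.060000)/(0.632121 - (-0.881765))
       = 0.607504
Iteration 2:
  f(1.000000) = 0.632121
  f(0.607504) = 0.062796
  x_3 = 0.607504 - 0.062796×(0.607504 - 1.000000)/(0.062796 - 0.632121)
       = 0.564213
Iteration 3:
  f(0.607504) = 0.062796
  f(0.564213) = -0.004595
  x_4 = 0.564213 - (-0.004595)×(0.564213 - 0.607504)/(-0.004595 - 0.062796)
       = 0.567165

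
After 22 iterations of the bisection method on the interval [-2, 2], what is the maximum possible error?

Bisection error bound: |error| ≤ (b-a)/2^n
|error| ≤ (2 - (-2))/2^22 = 4/2^22
|error| ≤ 0.0000009537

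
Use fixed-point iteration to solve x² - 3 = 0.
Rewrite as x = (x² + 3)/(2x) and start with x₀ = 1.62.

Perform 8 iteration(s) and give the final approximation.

Equation: x² - 3 = 0
Fixed-point form: x = (x² + 3)/(2x)
x₀ = 1.62

x_1 = g(1.620000) = 1.735926
x_2 = g(1.735926) = 1.732055
x_3 = g(1.732055) = 1.732051
x_4 = g(1.732051) = 1.732051
x_5 = g(1.732051) = 1.732051
x_6 = g(1.732051) = 1.732051
x_7 = g(1.732051) = 1.732051
x_8 = g(1.732051) = 1.732051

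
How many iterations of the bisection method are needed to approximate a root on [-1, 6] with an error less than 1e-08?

We need (b-a)/2^n ≤ 1e-08
(6 - (-1))/2^n ≤ 1e-08
7/2^n ≤ 1e-08
2^n ≥ 700000000
n ≥ log₂(700000000) = 29.38
n ≥ 30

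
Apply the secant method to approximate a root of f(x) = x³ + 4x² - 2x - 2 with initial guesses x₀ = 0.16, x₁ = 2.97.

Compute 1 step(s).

f(x) = x³ + 4x² - 2x - 2
x₀ = 0.16, x₁ = 2.97

Secant formula: x_{n+1} = x_n - f(x_n)(x_n - x_{n-1})/(f(x_n) - f(x_{n-1}))

Iteration 1:
  f(0.160000) = -2.213504
  f(2.970000) = 53.541673
  x_2 = 2.970000 - 53.541673×(2.970000 - 0.160000)/(53.541673 - (-2.213504))
       = 0.271558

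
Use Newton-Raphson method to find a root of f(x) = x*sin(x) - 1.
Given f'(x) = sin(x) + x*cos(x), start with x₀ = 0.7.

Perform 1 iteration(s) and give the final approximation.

f(x) = x*sin(x) - 1
f'(x) = sin(x) + x*cos(x)
x₀ = 0.7

Newton-Raphson formula: x_{n+1} = x_n - f(x_n)/f'(x_n)

Iteration 1:
  f(0.700000) = -0.549048
  f'(0.700000) = 1.179607
  x_1 = 0.700000 - (-0.549048)/1.179607 = 1.165450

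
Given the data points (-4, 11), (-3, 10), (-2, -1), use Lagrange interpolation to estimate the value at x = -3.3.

Lagrange interpolation formula:
P(x) = Σ yᵢ × Lᵢ(x)
where Lᵢ(x) = Π_{j≠i} (x - xⱼ)/(xᵢ - xⱼ)

L_0(-3.3) = (-3.3 - (-3))/(-4 - (-3)) × (-3.3 - (-2))/(-4 - (-2)) = 0.195000
L_1(-3.3) = (-3.3 - (-4))/(-3 - (-4)) × (-3.3 - (-2))/(-3 - (-2)) = 0.910000
L_2(-3.3) = (-3.3 - (-4))/(-2 - (-4)) × (-3.3 - (-3))/(-2 - (-3)) = -0.105000

P(-3.3) = 11×L_0(-3.3) + 10×L_1(-3.3) + (-1)×L_2(-3.3)
P(-3.3) = 11.350000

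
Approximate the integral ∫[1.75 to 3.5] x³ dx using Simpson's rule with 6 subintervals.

f(x) = x³
a = 1.75, b = 3.5, n = 6
h = (b - a)/n = 0.291667

Simpson's rule: (h/3)[f(x₀) + 4f(x₁) + 2f(x₂) + ... + f(xₙ)]

x_0 = 1.7500, f(x_0) = 5.359375, coefficient = 1
x_1 = 2.0417, f(x_1) = 8.510489, coefficient = 4
x_2 = 2.3333, f(x_2) = 12.703704, coefficient = 2
x_3 = 2.6250, f(x_3) = 18.087891, coefficient = 4
x_4 = 2.9167, f(x_4) = 24.811921, coefficient = 2
x_5 = 3.2083, f(x_5) = 33.024667, coefficient = 4
x_6 = 3.5000, f(x_6) = 42.875000, coefficient = 1

I ≈ (0.291667/3) × 361.757812 = 35.170898
Exact value: 35.170898
Error: 0.000000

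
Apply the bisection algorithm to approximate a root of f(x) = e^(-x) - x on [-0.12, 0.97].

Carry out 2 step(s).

f(x) = e^(-x) - x
Initial interval: [-0.12, 0.97]

Iteration 1:
  c_1 = (-0.120000 + 0.970000)/2 = 0.425000
  f(c_1) = f(0.425000) = 0.228770
  f(a) × f(c) ≥ 0, new interval: [0.425000, 0.970000]
Iteration 2:
  c_2 = (0.425000 + 0.970000)/2 = 0.697500
  f(c_2) = f(0.697500) = -0.199672
  f(a) × f(c) < 0, new interval: [0.425000, 0.697500]

After 2 iteration(s), the approximation is c_2 = 0.697500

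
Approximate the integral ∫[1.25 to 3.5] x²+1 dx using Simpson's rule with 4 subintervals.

f(x) = x²+1
a = 1.25, b = 3.5, n = 4
h = (b - a)/n = 0.562500

Simpson's rule: (h/3)[f(x₀) + 4f(x₁) + 2f(x₂) + ... + f(xₙ)]

x_0 = 1.2500, f(x_0) = 2.562500, coefficient = 1
x_1 = 1.8125, f(x_1) = 4.285156, coefficient = 4
x_2 = 2.3750, f(x_2) = 6.640625, coefficient = 2
x_3 = 2.9375, f(x_3) = 9.628906, coefficient = 4
x_4 = 3.5000, f(x_4) = 13.250000, coefficient = 1

I ≈ (0.562500/3) × 84.750000 = 15.890625
Exact value: 15.890625
Error: 0.000000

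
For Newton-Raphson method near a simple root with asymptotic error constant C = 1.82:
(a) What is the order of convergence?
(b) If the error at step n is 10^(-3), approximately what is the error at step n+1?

(a) Newton-Raphson has quadratic (order 2) convergence near simple roots.
    This means |e_{n+1}| ≈ C|e_n|².

(b) With |e_n| = 10^(-3) and C = 1.82:
    |e_{n+1}| ≈ 1.82 × (10^(-3))² = 1.82 × 10^(-6)

(a) 2 (quadratic); (b) |e_{n+1}| ≈ 1.820e-06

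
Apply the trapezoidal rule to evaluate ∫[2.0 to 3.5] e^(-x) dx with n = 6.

f(x) = e^(-x)
a = 2.0, b = 3.5, n = 6
h = (b - a)/n = 0.250000

Trapezoidal rule: (h/2)[f(x₀) + 2f(x₁) + 2f(x₂) + ... + f(xₙ)]

x_0 = 2.0000, f(x_0) = 0.135335, coefficient = 1
x_1 = 2.2500, f(x_1) = 0.105399, coefficient = 2
x_2 = 2.5000, f(x_2) = 0.082085, coefficient = 2
x_3 = 2.7500, f(x_3) = 0.063928, coefficient = 2
x_4 = 3.0000, f(x_4) = 0.049787, coefficient = 2
x_5 = 3.2500, f(x_5) = 0.038774, coefficient = 2
x_6 = 3.5000, f(x_6) = 0.030197, coefficient = 1

I ≈ (0.250000/2) × 0.845479 = 0.105685
Exact value: 0.105138
Error: 0.000547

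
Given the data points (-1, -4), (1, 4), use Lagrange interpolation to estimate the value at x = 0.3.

Lagrange interpolation formula:
P(x) = Σ yᵢ × Lᵢ(x)
where Lᵢ(x) = Π_{j≠i} (x - xⱼ)/(xᵢ - xⱼ)

L_0(0.3) = (0.3 - 1)/(-1 - 1) = 0.350000
L_1(0.3) = (0.3 - (-1))/(1 - (-1)) = 0.650000

P(0.3) = (-4)×L_0(0.3) + 4×L_1(0.3)
P(0.3) = 1.200000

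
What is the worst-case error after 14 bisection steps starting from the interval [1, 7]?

Bisection error bound: |error| ≤ (b-a)/2^n
|error| ≤ (7 - 1)/2^14 = 6/2^14
|error| ≤ 0.0003662109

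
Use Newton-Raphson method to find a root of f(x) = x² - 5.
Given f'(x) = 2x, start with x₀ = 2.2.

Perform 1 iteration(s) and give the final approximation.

f(x) = x² - 5
f'(x) = 2x
x₀ = 2.2

Newton-Raphson formula: x_{n+1} = x_n - f(x_n)/f'(x_n)

Iteration 1:
  f(2.200000) = -0.160000
  f'(2.200000) = 4.400000
  x_1 = 2.200000 - (-0.160000)/4.400000 = 2.236364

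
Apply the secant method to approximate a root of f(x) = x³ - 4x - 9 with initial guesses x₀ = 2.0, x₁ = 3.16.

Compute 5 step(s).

f(x) = x³ - 4x - 9
x₀ = 2.0, x₁ = 3.16

Secant formula: x_{n+1} = x_n - f(x_n)(x_n - x_{n-1})/(f(x_n) - f(x_{n-1}))

Iteration 1:
  f(2.000000) = -9.000000
  f(3.160000) = 9.914496
  x_2 = 3.160000 - 9.914496×(3.160000 - 2.000000)/(9.914496 - (-9.000000))
       = 2.551958
Iteration 2:
  f(3.160000) = 9.914496
  f(2.551958) = -2.588238
  x_3 = 2.551958 - (-2.588238)×(2.551958 - 3.160000)/(-2.588238 - 9.914496)
       = 2.677831
Iteration 3:
  f(2.551958) = -2.588238
  f(2.677831) = -0.509194
  x_4 = 2.677831 - (-0.509194)×(2.677831 - 2.551958)/(-0.509194 - (-2.588238))
       = 2.708659
Iteration 4:
  f(2.677831) = -0.509194
  f(2.708659) = 0.038350
  x_5 = 2.708659 - 0.038350×(2.708659 - 2.677831)/(0.038350 - (-0.509194))
       = 2.706500
Iteration 5:
  f(2.708659) = 0.038350
  f(2.706500) = -0.000501
  x_6 = 2.706500 - (-0.000501)×(2.706500 - 2.708659)/(-0.000501 - 0.038350)
       = 2.706528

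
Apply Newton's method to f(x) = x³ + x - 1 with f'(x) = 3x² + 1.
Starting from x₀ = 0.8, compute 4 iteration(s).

f(x) = x³ + x - 1
f'(x) = 3x² + 1
x₀ = 0.8

Newton-Raphson formula: x_{n+1} = x_n - f(x_n)/f'(x_n)

Iteration 1:
  f(0.800000) = 0.312000
  f'(0.800000) = 2.920000
  x_1 = 0.800000 - 0.312000/2.920000 = 0.693151
Iteration 2:
  f(0.693151) = 0.026180
  f'(0.693151) = 2.441374
  x_2 = 0.693151 - 0.026180/2.441374 = 0.682427
Iteration 3:
  f(0.682427) = 0.000238
  f'(0.682427) = 2.397120
  x_3 = 0.682427 - 0.000238/2.397120 = 0.682328
Iteration 4:
  f(0.682328) = 0.000000
  f'(0.682328) = 2.396714
  x_4 = 0.682328 - 0.000000/2.396714 = 0.682328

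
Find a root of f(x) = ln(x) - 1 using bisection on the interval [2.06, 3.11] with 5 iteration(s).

f(x) = ln(x) - 1
Initial interval: [2.06, 3.11]

Iteration 1:
  c_1 = (2.060000 + 3.110000)/2 = 2.585000
  f(c_1) = f(2.585000) = -0.050274
  f(a) × f(c) ≥ 0, new interval: [2.585000, 3.110000]
Iteration 2:
  c_2 = (2.585000 + 3.110000)/2 = 2.847500
  f(c_2) = f(2.847500) = 0.046441
  f(a) × f(c) < 0, new interval: [2.585000, 2.847500]
Iteration 3:
  c_3 = (2.585000 + 2.847500)/2 = 2.716250
  f(c_3) = f(2.716250) = -0.000748
  f(a) × f(c) ≥ 0, new interval: [2.716250, 2.847500]
Iteration 4:
  c_4 = (2.716250 + 2.847500)/2 = 2.781875
  f(c_4) = f(2.781875) = 0.023125
  f(a) × f(c) < 0, new interval: [2.716250, 2.781875]
Iteration 5:
  c_5 = (2.716250 + 2.781875)/2 = 2.749062
  f(c_5) = f(2.749062) = 0.011260
  f(a) × f(c) < 0, new interval: [2.716250, 2.749062]

After 5 iteration(s), the approximation is c_5 = 2.749062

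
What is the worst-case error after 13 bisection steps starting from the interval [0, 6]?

Bisection error bound: |error| ≤ (b-a)/2^n
|error| ≤ (6 - 0)/2^13 = 6/2^13
|error| ≤ 0.0007324219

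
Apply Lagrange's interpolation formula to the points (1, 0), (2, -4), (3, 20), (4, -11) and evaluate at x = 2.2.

Lagrange interpolation formula:
P(x) = Σ yᵢ × Lᵢ(x)
where Lᵢ(x) = Π_{j≠i} (x - xⱼ)/(xᵢ - xⱼ)

L_0(2.2) = (2.2 - 2)/(1 - 2) × (2.2 - 3)/(1 - 3) × (2.2 - 4)/(1 - 4) = -0.048000
L_1(2.2) = (2.2 - 1)/(2 - 1) × (2.2 - 3)/(2 - 3) × (2.2 - 4)/(2 - 4) = 0.864000
L_2(2.2) = (2.2 - 1)/(3 - 1) × (2.2 - 2)/(3 - 2) × (2.2 - 4)/(3 - 4) = 0.216000
L_3(2.2) = (2.2 - 1)/(4 - 1) × (2.2 - 2)/(4 - 2) × (2.2 - 3)/(4 - 3) = -0.032000

P(2.2) = 0×L_0(2.2) + (-4)×L_1(2.2) + 20×L_2(2.2) + (-11)×L_3(2.2)
P(2.2) = 1.216000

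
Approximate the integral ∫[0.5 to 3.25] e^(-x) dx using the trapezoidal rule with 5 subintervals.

f(x) = e^(-x)
a = 0.5, b = 3.25, n = 5
h = (b - a)/n = 0.550000

Trapezoidal rule: (h/2)[f(x₀) + 2f(x₁) + 2f(x₂) + ... + f(xₙ)]

x_0 = 0.5000, f(x_0) = 0.606531, coefficient = 1
x_1 = 1.0500, f(x_1) = 0.349938, coefficient = 2
x_2 = 1.6000, f(x_2) = 0.201897, coefficient = 2
x_3 = 2.1500, f(x_3) = 0.116484, coefficient = 2
x_4 = 2.7000, f(x_4) = 0.067206, coefficient = 2
x_5 = 3.2500, f(x_5) = 0.038774, coefficient = 1

I ≈ (0.550000/2) × 2.116353 = 0.581997
Exact value: 0.567756
Error: 0.014241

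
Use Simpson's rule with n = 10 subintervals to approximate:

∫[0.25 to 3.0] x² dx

f(x) = x²
a = 0.25, b = 3.0, n = 10
h = (b - a)/n = 0.275000

Simpson's rule: (h/3)[f(x₀) + 4f(x₁) + 2f(x₂) + ... + f(xₙ)]

x_0 = 0.2500, f(x_0) = 0.062500, coefficient = 1
x_1 = 0.5250, f(x_1) = 0.275625, coefficient = 4
x_2 = 0.8000, f(x_2) = 0.640000, coefficient = 2
x_3 = 1.0750, f(x_3) = 1.155625, coefficient = 4
x_4 = 1.3500, f(x_4) = 1.822500, coefficient = 2
x_5 = 1.6250, f(x_5) = 2.640625, coefficient = 4
x_6 = 1.9000, f(x_6) = 3.610000, coefficient = 2
x_7 = 2.1750, f(x_7) = 4.730625, coefficient = 4
x_8 = 2.4500, f(x_8) = 6.002500, coefficient = 2
x_9 = 2.7250, f(x_9) = 7.425625, coefficient = 4
x_10 = 3.0000, f(x_10) = 9.000000, coefficient = 1

I ≈ (0.275000/3) × 98.125000 = 8.994792
Exact value: 8.994792
Error: 0.000000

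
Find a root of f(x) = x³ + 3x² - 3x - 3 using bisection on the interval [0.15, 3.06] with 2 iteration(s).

f(x) = x³ + 3x² - 3x - 3
Initial interval: [0.15, 3.06]

Iteration 1:
  c_1 = (0.150000 + 3.060000)/2 = 1.605000
  f(c_1) = f(1.605000) = 4.047595
  f(a) × f(c) < 0, new interval: [0.150000, 1.605000]
Iteration 2:
  c_2 = (0.150000 + 1.605000)/2 = 0.877500
  f(c_2) = f(0.877500) = -2.646801
  f(a) × f(c) ≥ 0, new interval: [0.877500, 1.605000]

After 2 iteration(s), the approximation is c_2 = 0.877500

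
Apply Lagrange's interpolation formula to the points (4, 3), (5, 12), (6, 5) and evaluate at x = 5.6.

Lagrange interpolation formula:
P(x) = Σ yᵢ × Lᵢ(x)
where Lᵢ(x) = Π_{j≠i} (x - xⱼ)/(xᵢ - xⱼ)

L_0(5.6) = (5.6 - 5)/(4 - 5) × (5.6 - 6)/(4 - 6) = -0.120000
L_1(5.6) = (5.6 - 4)/(5 - 4) × (5.6 - 6)/(5 - 6) = 0.640000
L_2(5.6) = (5.6 - 4)/(6 - 4) × (5.6 - 5)/(6 - 5) = 0.480000

P(5.6) = 3×L_0(5.6) + 12×L_1(5.6) + 5×L_2(5.6)
P(5.6) = 9.720000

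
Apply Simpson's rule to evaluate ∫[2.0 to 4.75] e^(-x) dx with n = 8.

f(x) = e^(-x)
a = 2.0, b = 4.75, n = 8
h = (b - a)/n = 0.343750

Simpson's rule: (h/3)[f(x₀) + 4f(x₁) + 2f(x₂) + ... + f(xₙ)]

x_0 = 2.0000, f(x_0) = 0.135335, coefficient = 1
x_1 = 2.3438, f(x_1) = 0.095967, coefficient = 4
x_2 = 2.6875, f(x_2) = 0.068051, coefficient = 2
x_3 = 3.0312, f(x_3) = 0.048255, coefficient = 4
x_4 = 3.3750, f(x_4) = 0.034218, coefficient = 2
x_5 = 3.7188, f(x_5) = 0.024264, coefficient = 4
x_6 = 4.0625, f(x_6) = 0.017206, coefficient = 2
x_7 = 4.4062, f(x_7) = 0.012201, coefficient = 4
x_8 = 4.7500, f(x_8) = 0.008652, coefficient = 1

I ≈ (0.343750/3) × 1.105687 = 0.126693
Exact value: 0.126684
Error: 0.000010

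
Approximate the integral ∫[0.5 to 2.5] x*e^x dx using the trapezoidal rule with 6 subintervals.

f(x) = x*e^x
a = 0.5, b = 2.5, n = 6
h = (b - a)/n = 0.333333

Trapezoidal rule: (h/2)[f(x₀) + 2f(x₁) + 2f(x₂) + ... + f(xₙ)]

x_0 = 0.5000, f(x_0) = 0.824361, coefficient = 1
x_1 = 0.8333, f(x_1) = 1.917480, coefficient = 2
x_2 = 1.1667, f(x_2) = 3.746482, coefficient = 2
x_3 = 1.5000, f(x_3) = 6.722534, coefficient = 2
x_4 = 1.8333, f(x_4) = 11.466952, coefficient = 2
x_5 = 2.1667, f(x_5) = 18.913133, coefficient = 2
x_6 = 2.5000, f(x_6) = 30.456235, coefficient = 1

I ≈ (0.333333/2) × 116.813757 = 19.468959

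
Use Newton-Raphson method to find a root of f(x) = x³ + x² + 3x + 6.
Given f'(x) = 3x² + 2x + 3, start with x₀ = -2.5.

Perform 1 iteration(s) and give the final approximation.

f(x) = x³ + x² + 3x + 6
f'(x) = 3x² + 2x + 3
x₀ = -2.5

Newton-Raphson formula: x_{n+1} = x_n - f(x_n)/f'(x_n)

Iteration 1:
  f(-2.500000) = -10.875000
  f'(-2.500000) = 16.750000
  x_1 = -2.500000 - (-10.875000)/16.750000 = -1.850746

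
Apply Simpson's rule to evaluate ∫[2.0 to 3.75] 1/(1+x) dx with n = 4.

f(x) = 1/(1+x)
a = 2.0, b = 3.75, n = 4
h = (b - a)/n = 0.437500

Simpson's rule: (h/3)[f(x₀) + 4f(x₁) + 2f(x₂) + ... + f(xₙ)]

x_0 = 2.0000, f(x_0) = 0.333333, coefficient = 1
x_1 = 2.4375, f(x_1) = 0.290909, coefficient = 4
x_2 = 2.8750, f(x_2) = 0.258065, coefficient = 2
x_3 = 3.3125, f(x_3) = 0.231884, coefficient = 4
x_4 = 3.7500, f(x_4) = 0.210526, coefficient = 1

I ≈ (0.437500/3) × 3.151161 = 0.459544
Exact value: 0.459532
Error: 0.000012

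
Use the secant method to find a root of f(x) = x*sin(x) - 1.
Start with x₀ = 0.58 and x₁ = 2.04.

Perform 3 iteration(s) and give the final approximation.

f(x) = x*sin(x) - 1
x₀ = 0.58, x₁ = 2.04

Secant formula: x_{n+1} = x_n - f(x_n)(x_n - x_{n-1})/(f(x_n) - f(x_{n-1}))

Iteration 1:
  f(0.580000) = -0.682146
  f(2.040000) = 0.819534
  x_2 = 2.040000 - 0.819534×(2.040000 - 0.580000)/(0.819534 - (-0.682146))
       = 1.243213
Iteration 2:
  f(2.040000) = 0.819534
  f(1.243213) = 0.177102
  x_3 = 1.243213 - 0.177102×(1.243213 - 2.040000)/(0.177102 - 0.819534)
       = 1.023559
Iteration 3:
  f(1.243213) = 0.177102
  f(1.023559) = -0.125916
  x_4 = 1.023559 - (-0.125916)×(1.023559 - 1.243213)/(-0.125916 - 0.177102)
       = 1.114834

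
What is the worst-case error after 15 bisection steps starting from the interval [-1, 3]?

Bisection error bound: |error| ≤ (b-a)/2^n
|error| ≤ (3 - (-1))/2^15 = 4/2^15
|error| ≤ 0.0001220703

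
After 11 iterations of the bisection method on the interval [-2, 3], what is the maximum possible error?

Bisection error bound: |error| ≤ (b-a)/2^n
|error| ≤ (3 - (-2))/2^11 = 5/2^11
|error| ≤ 0.0024414062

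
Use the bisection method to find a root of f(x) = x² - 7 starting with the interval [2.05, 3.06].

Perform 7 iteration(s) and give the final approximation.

f(x) = x² - 7
Initial interval: [2.05, 3.06]

Iteration 1:
  c_1 = (2.050000 + 3.060000)/2 = 2.555000
  f(c_1) = f(2.555000) = -0.471975
  f(a) × f(c) ≥ 0, new interval: [2.555000, 3.060000]
Iteration 2:
  c_2 = (2.555000 + 3.060000)/2 = 2.807500
  f(c_2) = f(2.807500) = 0.882056
  f(a) × f(c) < 0, new interval: [2.555000, 2.807500]
Iteration 3:
  c_3 = (2.555000 + 2.807500)/2 = 2.681250
  f(c_3) = f(2.681250) = 0.189102
  f(a) × f(c) < 0, new interval: [2.555000, 2.681250]
Iteration 4:
  c_4 = (2.555000 + 2.681250)/2 = 2.618125
  f(c_4) = f(2.618125) = -0.145421
  f(a) × f(c) ≥ 0, new interval: [2.618125, 2.681250]
Iteration 5:
  c_5 = (2.618125 + 2.681250)/2 = 2.649687
  f(c_5) = f(2.649687) = 0.020844
  f(a) × f(c) < 0, new interval: [2.618125, 2.649687]
Iteration 6:
  c_6 = (2.618125 + 2.649687)/2 = 2.633906
  f(c_6) = f(2.633906) = -0.062538
  f(a) × f(c) ≥ 0, new interval: [2.633906, 2.649687]
Iteration 7:
  c_7 = (2.633906 + 2.649687)/2 = 2.641797
  f(c_7) = f(2.641797) = -0.020909
  f(a) × f(c) ≥ 0, new interval: [2.641797, 2.649687]

After 7 iteration(s), the approximation is c_7 = 2.641797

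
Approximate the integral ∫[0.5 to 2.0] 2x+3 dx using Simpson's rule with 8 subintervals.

f(x) = 2x+3
a = 0.5, b = 2.0, n = 8
h = (b - a)/n = 0.187500

Simpson's rule: (h/3)[f(x₀) + 4f(x₁) + 2f(x₂) + ... + f(xₙ)]

x_0 = 0.5000, f(x_0) = 4.000000, coefficient = 1
x_1 = 0.6875, f(x_1) = 4.375000, coefficient = 4
x_2 = 0.8750, f(x_2) = 4.750000, coefficient = 2
x_3 = 1.0625, f(x_3) = 5.125000, coefficient = 4
x_4 = 1.2500, f(x_4) = 5.500000, coefficient = 2
x_5 = 1.4375, f(x_5) = 5.875000, coefficient = 4
x_6 = 1.6250, f(x_6) = 6.250000, coefficient = 2
x_7 = 1.8125, f(x_7) = 6.625000, coefficient = 4
x_8 = 2.0000, f(x_8) = 7.000000, coefficient = 1

I ≈ (0.187500/3) × 132.000000 = 8.250000
Exact value: 8.250000
Error: 0.000000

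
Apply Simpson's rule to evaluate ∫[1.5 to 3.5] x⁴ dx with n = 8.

f(x) = x⁴
a = 1.5, b = 3.5, n = 8
h = (b - a)/n = 0.250000

Simpson's rule: (h/3)[f(x₀) + 4f(x₁) + 2f(x₂) + ... + f(xₙ)]

x_0 = 1.5000, f(x_0) = 5.062500, coefficient = 1
x_1 = 1.7500, f(x_1) = 9.378906, coefficient = 4
x_2 = 2.0000, f(x_2) = 16.000000, coefficient = 2
x_3 = 2.2500, f(x_3) = 25.628906, coefficient = 4
x_4 = 2.5000, f(x_4) = 39.062500, coefficient = 2
x_5 = 2.7500, f(x_5) = 57.191406, coefficient = 4
x_6 = 3.0000, f(x_6) = 81.000000, coefficient = 2
x_7 = 3.2500, f(x_7) = 111.566406, coefficient = 4
x_8 = 3.5000, f(x_8) = 150.062500, coefficient = 1

I ≈ (0.250000/3) × 1242.312500 = 103.526042
Exact value: 103.525000
Error: 0.001042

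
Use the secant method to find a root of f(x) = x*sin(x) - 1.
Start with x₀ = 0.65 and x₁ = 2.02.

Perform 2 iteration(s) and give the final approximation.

f(x) = x*sin(x) - 1
x₀ = 0.65, x₁ = 2.02

Secant formula: x_{n+1} = x_n - f(x_n)(x_n - x_{n-1})/(f(x_n) - f(x_{n-1}))

Iteration 1:
  f(0.650000) = -0.606629
  f(2.020000) = 0.819602
  x_2 = 2.020000 - 0.819602×(2.020000 - 0.650000)/(0.819602 - (-0.606629))
       = 1.232712
Iteration 2:
  f(2.020000) = 0.819602
  f(1.232712) = 0.162930
  x_3 = 1.232712 - 0.162930×(1.232712 - 2.020000)/(0.162930 - 0.819602)
       = 1.037374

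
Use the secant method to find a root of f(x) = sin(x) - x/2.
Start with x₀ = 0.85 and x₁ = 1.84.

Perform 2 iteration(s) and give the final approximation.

f(x) = sin(x) - x/2
x₀ = 0.85, x₁ = 1.84

Secant formula: x_{n+1} = x_n - f(x_n)(x_n - x_{n-1})/(f(x_n) - f(x_{n-1}))

Iteration 1:
  f(0.850000) = 0.326280
  f(1.840000) = 0.043983
  x_2 = 1.840000 - 0.043983×(1.840000 - 0.850000)/(0.043983 - 0.326280)
       = 1.994246
Iteration 2:
  f(1.840000) = 0.043983
  f(1.994246) = -0.085446
  x_3 = 1.994246 - (-0.085446)×(1.994246 - 1.840000)/(-0.085446 - 0.043983)
       = 1.892416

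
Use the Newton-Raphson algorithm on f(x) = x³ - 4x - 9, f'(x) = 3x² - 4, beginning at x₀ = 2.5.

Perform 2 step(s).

f(x) = x³ - 4x - 9
f'(x) = 3x² - 4
x₀ = 2.5

Newton-Raphson formula: x_{n+1} = x_n - f(x_n)/f'(x_n)

Iteration 1:
  f(2.500000) = -3.375000
  f'(2.500000) = 14.750000
  x_1 = 2.500000 - (-3.375000)/14.750000 = 2.728814
Iteration 2:
  f(2.728814) = 0.404647
  f'(2.728814) = 18.339270
  x_2 = 2.728814 - 0.404647/18.339270 = 2.706749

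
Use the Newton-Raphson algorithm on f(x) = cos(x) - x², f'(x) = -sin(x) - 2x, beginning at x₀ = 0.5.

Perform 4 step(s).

f(x) = cos(x) - x²
f'(x) = -sin(x) - 2x
x₀ = 0.5

Newton-Raphson formula: x_{n+1} = x_n - f(x_n)/f'(x_n)

Iteration 1:
  f(0.500000) = 0.627583
  f'(0.500000) = -1.479426
  x_1 = 0.500000 - 0.627583/(-1.479426) = 0.924207
Iteration 2:
  f(0.924207) = -0.251691
  f'(0.924207) = -2.646557
  x_2 = 0.924207 - (-0.251691)/(-2.646557) = 0.829106
Iteration 3:
  f(0.829106) = -0.011881
  f'(0.829106) = -2.395539
  x_3 = 0.829106 - (-0.011881)/(-2.395539) = 0.824146
Iteration 4:
  f(0.824146) = -0.000033
  f'(0.824146) = -2.382260
  x_4 = 0.824146 - (-0.000033)/(-2.382260) = 0.824132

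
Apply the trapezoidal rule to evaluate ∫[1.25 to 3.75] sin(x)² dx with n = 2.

f(x) = sin(x)²
a = 1.25, b = 3.75, n = 2
h = (b - a)/n = 1.250000

Trapezoidal rule: (h/2)[f(x₀) + 2f(x₁) + 2f(x₂) + ... + f(xₙ)]

x_0 = 1.2500, f(x_0) = 0.900572, coefficient = 1
x_1 = 2.5000, f(x_1) = 0.358169, coefficient = 2
x_2 = 3.7500, f(x_2) = 0.326682, coefficient = 1

I ≈ (1.250000/2) × 1.943592 = 1.214745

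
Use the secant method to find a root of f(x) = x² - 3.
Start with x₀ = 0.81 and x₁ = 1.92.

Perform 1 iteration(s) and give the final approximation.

f(x) = x² - 3
x₀ = 0.81, x₁ = 1.92

Secant formula: x_{n+1} = x_n - f(x_n)(x_n - x_{n-1})/(f(x_n) - f(x_{n-1}))

Iteration 1:
  f(0.810000) = -2.343900
  f(1.920000) = 0.686400
  x_2 = 1.920000 - 0.686400×(1.920000 - 0.810000)/(0.686400 - (-2.343900))
       = 1.668571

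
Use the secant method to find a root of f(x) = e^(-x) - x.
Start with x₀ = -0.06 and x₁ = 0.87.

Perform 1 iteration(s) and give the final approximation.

f(x) = e^(-x) - x
x₀ = -0.06, x₁ = 0.87

Secant formula: x_{n+1} = x_n - f(x_n)(x_n - x_{n-1})/(f(x_n) - f(x_{n-1}))

Iteration 1:
  f(-0.060000) = 1.121837
  f(0.870000) = -0.451048
  x_2 = 0.870000 - (-0.451048)×(0.870000 - (-0.060000))/(-0.451048 - 1.121837)
       = 0.603309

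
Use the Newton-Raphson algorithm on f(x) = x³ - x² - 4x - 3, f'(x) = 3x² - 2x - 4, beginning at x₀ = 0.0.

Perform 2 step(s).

f(x) = x³ - x² - 4x - 3
f'(x) = 3x² - 2x - 4
x₀ = 0.0

Newton-Raphson formula: x_{n+1} = x_n - f(x_n)/f'(x_n)

Iteration 1:
  f(0.000000) = -3.000000
  f'(0.000000) = -4.000000
  x_1 = 0.000000 - (-3.000000)/(-4.000000) = -0.750000
Iteration 2:
  f(-0.750000) = -0.984375
  f'(-0.750000) = -0.812500
  x_2 = -0.750000 - (-0.984375)/(-0.812500) = -1.961538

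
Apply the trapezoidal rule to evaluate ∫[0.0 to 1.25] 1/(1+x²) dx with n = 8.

f(x) = 1/(1+x²)
a = 0.0, b = 1.25, n = 8
h = (b - a)/n = 0.156250

Trapezoidal rule: (h/2)[f(x₀) + 2f(x₁) + 2f(x₂) + ... + f(xₙ)]

x_0 = 0.0000, f(x_0) = 1.000000, coefficient = 1
x_1 = 0.1562, f(x_1) = 0.976168, coefficient = 2
x_2 = 0.3125, f(x_2) = 0.911032, coefficient = 2
x_3 = 0.4688, f(x_3) = 0.819856, coefficient = 2
x_4 = 0.6250, f(x_4) = 0.719101, coefficient = 2
x_5 = 0.7812, f(x_5) = 0.620982, coefficient = 2
x_6 = 0.9375, f(x_6) = 0.532225, coefficient = 2
x_7 = 1.0938, f(x_7) = 0.455313, coefficient = 2
x_8 = 1.2500, f(x_8) = 0.390244, coefficient = 1

I ≈ (0.156250/2) × 11.459598 = 0.895281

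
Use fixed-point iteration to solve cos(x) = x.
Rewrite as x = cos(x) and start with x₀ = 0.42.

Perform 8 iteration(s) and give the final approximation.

Equation: cos(x) = x
Fixed-point form: x = cos(x)
x₀ = 0.42

x_1 = g(0.420000) = 0.913089
x_2 = g(0.913089) = 0.611304
x_3 = g(0.611304) = 0.818900
x_4 = g(0.818900) = 0.683025
x_5 = g(0.683025) = 0.775667
x_6 = g(0.775667) = 0.713954
x_7 = g(0.713954) = 0.755779
x_8 = g(0.755779) = 0.727738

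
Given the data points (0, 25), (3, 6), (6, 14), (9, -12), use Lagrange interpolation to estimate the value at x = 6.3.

Lagrange interpolation formula:
P(x) = Σ yᵢ × Lᵢ(x)
where Lᵢ(x) = Π_{j≠i} (x - xⱼ)/(xᵢ - xⱼ)

L_0(6.3) = (6.3 - 3)/(0 - 3) × (6.3 - 6)/(0 - 6) × (6.3 - 9)/(0 - 9) = 0.016500
L_1(6.3) = (6.3 - 0)/(3 - 0) × (6.3 - 6)/(3 - 6) × (6.3 - 9)/(3 - 9) = -0.094500
L_2(6.3) = (6.3 - 0)/(6 - 0) × (6.3 - 3)/(6 - 3) × (6.3 - 9)/(6 - 9) = 1.039500
L_3(6.3) = (6.3 - 0)/(9 - 0) × (6.3 - 3)/(9 - 3) × (6.3 - 6)/(9 - 6) = 0.038500

P(6.3) = 25×L_0(6.3) + 6×L_1(6.3) + 14×L_2(6.3) + (-12)×L_3(6.3)
P(6.3) = 13.936500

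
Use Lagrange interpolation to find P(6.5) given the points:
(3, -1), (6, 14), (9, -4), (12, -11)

Lagrange interpolation formula:
P(x) = Σ yᵢ × Lᵢ(x)
where Lᵢ(x) = Π_{j≠i} (x - xⱼ)/(xᵢ - xⱼ)

L_0(6.5) = (6.5 - 6)/(3 - 6) × (6.5 - 9)/(3 - 9) × (6.5 - 12)/(3 - 12) = -0.042438
L_1(6.5) = (6.5 - 3)/(6 - 3) × (6.5 - 9)/(6 - 9) × (6.5 - 12)/(6 - 12) = 0.891204
L_2(6.5) = (6.5 - 3)/(9 - 3) × (6.5 - 6)/(9 - 6) × (6.5 - 12)/(9 - 12) = 0.178241
L_3(6.5) = (6.5 - 3)/(12 - 3) × (6.5 - 6)/(12 - 6) × (6.5 - 9)/(12 - 9) = -0.027006

P(6.5) = (-1)×L_0(6.5) + 14×L_1(6.5) + (-4)×L_2(6.5) + (-11)×L_3(6.5)
P(6.5) = 12.103395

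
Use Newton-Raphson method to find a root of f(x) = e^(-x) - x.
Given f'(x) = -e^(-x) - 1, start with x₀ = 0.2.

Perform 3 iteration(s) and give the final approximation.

f(x) = e^(-x) - x
f'(x) = -e^(-x) - 1
x₀ = 0.2

Newton-Raphson formula: x_{n+1} = x_n - f(x_n)/f'(x_n)

Iteration 1:
  f(0.200000) = 0.618731
  f'(0.200000) = -1.818731
  x_1 = 0.200000 - 0.618731/(-1.818731) = 0.540199
Iteration 2:
  f(0.540199) = 0.042433
  f'(0.540199) = -1.582632
  x_2 = 0.540199 - 0.042433/(-1.582632) = 0.567011
Iteration 3:
  f(0.567011) = 0.000208
  f'(0.567011) = -1.567218
  x_3 = 0.567011 - 0.000208/(-1.567218) = 0.567143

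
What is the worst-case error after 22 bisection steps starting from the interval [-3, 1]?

Bisection error bound: |error| ≤ (b-a)/2^n
|error| ≤ (1 - (-3))/2^22 = 4/2^22
|error| ≤ 0.0000009537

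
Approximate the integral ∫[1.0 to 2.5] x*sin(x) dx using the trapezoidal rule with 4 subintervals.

f(x) = x*sin(x)
a = 1.0, b = 2.5, n = 4
h = (b - a)/n = 0.375000

Trapezoidal rule: (h/2)[f(x₀) + 2f(x₁) + 2f(x₂) + ... + f(xₙ)]

x_0 = 1.0000, f(x_0) = 0.841471, coefficient = 1
x_1 = 1.3750, f(x_1) = 1.348728, coefficient = 2
x_2 = 1.7500, f(x_2) = 1.721975, coefficient = 2
x_3 = 2.1250, f(x_3) = 1.806930, coefficient = 2
x_4 = 2.5000, f(x_4) = 1.496180, coefficient = 1

I ≈ (0.375000/2) × 12.092917 = 2.267422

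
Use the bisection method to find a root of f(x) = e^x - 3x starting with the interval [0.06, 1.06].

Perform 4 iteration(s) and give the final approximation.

f(x) = e^x - 3x
Initial interval: [0.06, 1.06]

Iteration 1:
  c_1 = (0.060000 + 1.060000)/2 = 0.560000
  f(c_1) = f(0.560000) = 0.070673
  f(a) × f(c) ≥ 0, new interval: [0.560000, 1.060000]
Iteration 2:
  c_2 = (0.560000 + 1.060000)/2 = 0.810000
  f(c_2) = f(0.810000) = -0.182092
  f(a) × f(c) < 0, new interval: [0.560000, 0.810000]
Iteration 3:
  c_3 = (0.560000 + 0.810000)/2 = 0.685000
  f(c_3) = f(0.685000) = -0.071228
  f(a) × f(c) < 0, new interval: [0.560000, 0.685000]
Iteration 4:
  c_4 = (0.560000 + 0.685000)/2 = 0.622500
  f(c_4) = f(0.622500) = -0.003919
  f(a) × f(c) < 0, new interval: [0.560000, 0.622500]

After 4 iteration(s), the approximation is c_4 = 0.622500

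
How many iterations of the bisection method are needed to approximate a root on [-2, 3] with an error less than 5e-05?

We need (b-a)/2^n ≤ 5e-05
(3 - (-2))/2^n ≤ 5e-05
5/2^n ≤ 5e-05
2^n ≥ 100000
n ≥ log₂(100000) = 16.61
n ≥ 17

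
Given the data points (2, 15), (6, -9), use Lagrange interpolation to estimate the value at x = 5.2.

Lagrange interpolation formula:
P(x) = Σ yᵢ × Lᵢ(x)
where Lᵢ(x) = Π_{j≠i} (x - xⱼ)/(xᵢ - xⱼ)

L_0(5.2) = (5.2 - 6)/(2 - 6) = 0.200000
L_1(5.2) = (5.2 - 2)/(6 - 2) = 0.800000

P(5.2) = 15×L_0(5.2) + (-9)×L_1(5.2)
P(5.2) = -4.200000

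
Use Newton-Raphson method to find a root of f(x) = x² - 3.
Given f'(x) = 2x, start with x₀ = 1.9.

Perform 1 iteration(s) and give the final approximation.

f(x) = x² - 3
f'(x) = 2x
x₀ = 1.9

Newton-Raphson formula: x_{n+1} = x_n - f(x_n)/f'(x_n)

Iteration 1:
  f(1.900000) = 0.610000
  f'(1.900000) = 3.800000
  x_1 = 1.900000 - 0.610000/3.800000 = 1.739474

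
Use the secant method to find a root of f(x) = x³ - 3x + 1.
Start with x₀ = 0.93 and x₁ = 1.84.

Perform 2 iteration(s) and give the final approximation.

f(x) = x³ - 3x + 1
x₀ = 0.93, x₁ = 1.84

Secant formula: x_{n+1} = x_n - f(x_n)(x_n - x_{n-1})/(f(x_n) - f(x_{n-1}))

Iteration 1:
  f(0.930000) = -0.985643
  f(1.840000) = 1.709504
  x_2 = 1.840000 - 1.709504×(1.840000 - 0.930000)/(1.709504 - (-0.985643))
       = 1.262796
Iteration 2:
  f(1.840000) = 1.709504
  f(1.262796) = -0.774665
  x_3 = 1.262796 - (-0.774665)×(1.262796 - 1.840000)/(-0.774665 - 1.709504)
       = 1.442792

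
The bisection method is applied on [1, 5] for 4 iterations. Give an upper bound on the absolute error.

Bisection error bound: |error| ≤ (b-a)/2^n
|error| ≤ (5 - 1)/2^4 = 4/2^4
|error| ≤ 0.2500000000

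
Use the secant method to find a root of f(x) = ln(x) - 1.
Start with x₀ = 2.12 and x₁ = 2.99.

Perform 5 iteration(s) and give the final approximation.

f(x) = ln(x) - 1
x₀ = 2.12, x₁ = 2.99

Secant formula: x_{n+1} = x_n - f(x_n)(x_n - x_{n-1})/(f(x_n) - f(x_{n-1}))

Iteration 1:
  f(2.120000) = -0.248584
  f(2.990000) = 0.095273
  x_2 = 2.990000 - 0.095273×(2.990000 - 2.120000)/(0.095273 - (-0.248584))
       = 2.748947
Iteration 2:
  f(2.990000) = 0.095273
  f(2.748947) = 0.011218
  x_3 = 2.748947 - 0.011218×(2.748947 - 2.990000)/(0.011218 - 0.095273)
       = 2.716776
Iteration 3:
  f(2.748947) = 0.011218
  f(2.716776) = -0.000554
  x_4 = 2.716776 - (-0.000554)×(2.716776 - 2.748947)/(-0.000554 - 0.011218)
       = 2.718290
Iteration 4:
  f(2.716776) = -0.000554
  f(2.718290) = 0.000003
  x_5 = 2.718290 - 0.000003×(2.718290 - 2.716776)/(0.000003 - (-0.000554))
       = 2.718282
Iteration 5:
  f(2.718290) = 0.000003
  f(2.718282) = 0.000000
  x_6 = 2.718282 - 0.000000×(2.718282 - 2.718290)/(0.000000 - 0.000003)
       = 2.718282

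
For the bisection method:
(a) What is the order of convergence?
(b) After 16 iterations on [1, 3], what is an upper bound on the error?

(a) Bisection has linear (order 1) convergence; the error is halved each step.

(b) Error bound = (b-a)/2^n = (3 - 1)/2^{16}
    = 2/2^{16}

(a) 1 (linear); (b) error ≤ 3.05e-05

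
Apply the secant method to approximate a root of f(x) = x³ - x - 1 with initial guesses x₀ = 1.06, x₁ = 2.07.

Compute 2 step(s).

f(x) = x³ - x - 1
x₀ = 1.06, x₁ = 2.07

Secant formula: x_{n+1} = x_n - f(x_n)(x_n - x_{n-1})/(f(x_n) - f(x_{n-1}))

Iteration 1:
  f(1.060000) = -0.868984
  f(2.070000) = 5.799743
  x_2 = 2.070000 - 5.799743×(2.070000 - 1.060000)/(5.799743 - (-0.868984))
       = 1.191610
Iteration 2:
  f(2.070000) = 5.799743
  f(1.191610) = -0.499601
  x_3 = 1.191610 - (-0.499601)×(1.191610 - 2.070000)/(-0.499601 - 5.799743)
       = 1.261275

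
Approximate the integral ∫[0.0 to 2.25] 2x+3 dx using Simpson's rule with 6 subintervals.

f(x) = 2x+3
a = 0.0, b = 2.25, n = 6
h = (b - a)/n = 0.375000

Simpson's rule: (h/3)[f(x₀) + 4f(x₁) + 2f(x₂) + ... + f(xₙ)]

x_0 = 0.0000, f(x_0) = 3.000000, coefficient = 1
x_1 = 0.3750, f(x_1) = 3.750000, coefficient = 4
x_2 = 0.7500, f(x_2) = 4.500000, coefficient = 2
x_3 = 1.1250, f(x_3) = 5.250000, coefficient = 4
x_4 = 1.5000, f(x_4) = 6.000000, coefficient = 2
x_5 = 1.8750, f(x_5) = 6.750000, coefficient = 4
x_6 = 2.2500, f(x_6) = 7.500000, coefficient = 1

I ≈ (0.375000/3) × 94.500000 = 11.812500
Exact value: 11.812500
Error: 0.000000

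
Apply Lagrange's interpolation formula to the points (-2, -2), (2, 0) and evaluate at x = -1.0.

Lagrange interpolation formula:
P(x) = Σ yᵢ × Lᵢ(x)
where Lᵢ(x) = Π_{j≠i} (x - xⱼ)/(xᵢ - xⱼ)

L_0(-1.0) = (-1.0 - 2)/(-2 - 2) = 0.750000
L_1(-1.0) = (-1.0 - (-2))/(2 - (-2)) = 0.250000

P(-1.0) = (-2)×L_0(-1.0) + 0×L_1(-1.0)
P(-1.0) = -1.500000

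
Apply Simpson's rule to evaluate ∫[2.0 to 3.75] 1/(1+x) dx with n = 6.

f(x) = 1/(1+x)
a = 2.0, b = 3.75, n = 6
h = (b - a)/n = 0.291667

Simpson's rule: (h/3)[f(x₀) + 4f(x₁) + 2f(x₂) + ... + f(xₙ)]

x_0 = 2.0000, f(x_0) = 0.333333, coefficient = 1
x_1 = 2.2917, f(x_1) = 0.303797, coefficient = 4
x_2 = 2.5833, f(x_2) = 0.279070, coefficient = 2
x_3 = 2.8750, f(x_3) = 0.258065, coefficient = 4
x_4 = 3.1667, f(x_4) = 0.240000, coefficient = 2
x_5 = 3.4583, f(x_5) = 0.224299, coefficient = 4
x_6 = 3.7500, f(x_6) = 0.210526, coefficient = 1

I ≈ (0.291667/3) × 4.726643 = 0.459535
Exact value: 0.459532
Error: 0.000002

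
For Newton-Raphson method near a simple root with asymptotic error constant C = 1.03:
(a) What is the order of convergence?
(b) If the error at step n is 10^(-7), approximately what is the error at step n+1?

(a) Newton-Raphson has quadratic (order 2) convergence near simple roots.
    This means |e_{n+1}| ≈ C|e_n|².

(b) With |e_n| = 10^(-7) and C = 1.03:
    |e_{n+1}| ≈ 1.03 × (10^(-7))² = 1.03 × 10^(-14)

(a) 2 (quadratic); (b) |e_{n+1}| ≈ 1.030e-14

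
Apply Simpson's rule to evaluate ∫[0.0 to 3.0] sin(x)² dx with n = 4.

f(x) = sin(x)²
a = 0.0, b = 3.0, n = 4
h = (b - a)/n = 0.750000

Simpson's rule: (h/3)[f(x₀) + 4f(x₁) + 2f(x₂) + ... + f(xₙ)]

x_0 = 0.0000, f(x_0) = 0.000000, coefficient = 1
x_1 = 0.7500, f(x_1) = 0.464631, coefficient = 4
x_2 = 1.5000, f(x_2) = 0.994996, coefficient = 2
x_3 = 2.2500, f(x_3) = 0.605398, coefficient = 4
x_4 = 3.0000, f(x_4) = 0.019915, coefficient = 1

I ≈ (0.750000/3) × 6.290025 = 1.572506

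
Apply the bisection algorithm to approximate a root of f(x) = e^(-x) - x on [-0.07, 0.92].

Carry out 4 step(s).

f(x) = e^(-x) - x
Initial interval: [-0.07, 0.92]

Iteration 1:
  c_1 = (-0.070000 + 0.920000)/2 = 0.425000
  f(c_1) = f(0.425000) = 0.228770
  f(a) × f(c) ≥ 0, new interval: [0.425000, 0.920000]
Iteration 2:
  c_2 = (0.425000 + 0.920000)/2 = 0.672500
  f(c_2) = f(0.672500) = -0.162069
  f(a) × f(c) < 0, new interval: [0.425000, 0.672500]
Iteration 3:
  c_3 = (0.425000 + 0.672500)/2 = 0.548750
  f(c_3) = f(0.548750) = 0.028921
  f(a) × f(c) ≥ 0, new interval: [0.548750, 0.672500]
Iteration 4:
  c_4 = (0.548750 + 0.672500)/2 = 0.610625
  f(c_4) = f(0.610625) = -0.067614
  f(a) × f(c) < 0, new interval: [0.548750, 0.610625]

After 4 iteration(s), the approximation is c_4 = 0.610625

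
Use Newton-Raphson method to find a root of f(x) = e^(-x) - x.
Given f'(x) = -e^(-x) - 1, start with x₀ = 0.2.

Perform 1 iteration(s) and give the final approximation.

f(x) = e^(-x) - x
f'(x) = -e^(-x) - 1
x₀ = 0.2

Newton-Raphson formula: x_{n+1} = x_n - f(x_n)/f'(x_n)

Iteration 1:
  f(0.200000) = 0.618731
  f'(0.200000) = -1.818731
  x_1 = 0.200000 - 0.618731/(-1.818731) = 0.540199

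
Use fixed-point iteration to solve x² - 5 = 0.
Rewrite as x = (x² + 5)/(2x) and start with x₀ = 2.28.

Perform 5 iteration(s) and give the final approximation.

Equation: x² - 5 = 0
Fixed-point form: x = (x² + 5)/(2x)
x₀ = 2.28

x_1 = g(2.280000) = 2.236491
x_2 = g(2.236491) = 2.236068
x_3 = g(2.236068) = 2.236068
x_4 = g(2.236068) = 2.236068
x_5 = g(2.236068) = 2.236068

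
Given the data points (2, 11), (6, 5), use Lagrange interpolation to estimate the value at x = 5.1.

Lagrange interpolation formula:
P(x) = Σ yᵢ × Lᵢ(x)
where Lᵢ(x) = Π_{j≠i} (x - xⱼ)/(xᵢ - xⱼ)

L_0(5.1) = (5.1 - 6)/(2 - 6) = 0.225000
L_1(5.1) = (5.1 - 2)/(6 - 2) = 0.775000

P(5.1) = 11×L_0(5.1) + 5×L_1(5.1)
P(5.1) = 6.350000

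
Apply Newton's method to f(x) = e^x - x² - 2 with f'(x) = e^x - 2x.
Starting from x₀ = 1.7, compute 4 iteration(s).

f(x) = e^x - x² - 2
f'(x) = e^x - 2x
x₀ = 1.7

Newton-Raphson formula: x_{n+1} = x_n - f(x_n)/f'(x_n)

Iteration 1:
  f(1.700000) = 0.583947
  f'(1.700000) = 2.073947
  x_1 = 1.700000 - 0.583947/2.073947 = 1.418437
Iteration 2:
  f(1.418437) = 0.118695
  f'(1.418437) = 1.293785
  x_2 = 1.418437 - 0.118695/1.293785 = 1.326694
Iteration 3:
  f(1.326694) = 0.008447
  f'(1.326694) = 1.115176
  x_3 = 1.326694 - 0.008447/1.115176 = 1.319119
Iteration 4:
  f(1.319119) = 0.000050
  f'(1.319119) = 1.101888
  x_4 = 1.319119 - 0.000050/1.101888 = 1.319074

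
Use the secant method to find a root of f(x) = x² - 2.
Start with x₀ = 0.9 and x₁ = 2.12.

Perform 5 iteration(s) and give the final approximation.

f(x) = x² - 2
x₀ = 0.9, x₁ = 2.12

Secant formula: x_{n+1} = x_n - f(x_n)(x_n - x_{n-1})/(f(x_n) - f(x_{n-1}))

Iteration 1:
  f(0.900000) = -1.190000
  f(2.120000) = 2.494400
  x_2 = 2.120000 - 2.494400×(2.120000 - 0.900000)/(2.494400 - (-1.190000))
       = 1.294040
Iteration 2:
  f(2.120000) = 2.494400
  f(1.294040) = -0.325461
  x_3 = 1.294040 - (-0.325461)×(1.294040 - 2.120000)/(-0.325461 - 2.494400)
       = 1.389370
Iteration 3:
  f(1.294040) = -0.325461
  f(1.389370) = -0.069651
  x_4 = 1.389370 - (-0.069651)×(1.389370 - 1.294040)/(-0.069651 - (-0.325461))
       = 1.415326
Iteration 4:
  f(1.389370) = -0.069651
  f(1.415326) = 0.003148
  x_5 = 1.415326 - 0.003148×(1.415326 - 1.389370)/(0.003148 - (-0.069651))
       = 1.414204
Iteration 5:
  f(1.415326) = 0.003148
  f(1.414204) = -0.000028
  x_6 = 1.414204 - (-0.000028)×(1.414204 - 1.415326)/(-0.000028 - 0.003148)
       = 1.414214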